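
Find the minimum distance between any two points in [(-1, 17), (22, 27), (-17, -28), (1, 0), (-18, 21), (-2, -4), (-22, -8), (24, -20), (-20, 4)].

Computing all pairwise distances among 9 points:

d((-1, 17), (22, 27)) = 25.0799
d((-1, 17), (-17, -28)) = 47.7598
d((-1, 17), (1, 0)) = 17.1172
d((-1, 17), (-18, 21)) = 17.4642
d((-1, 17), (-2, -4)) = 21.0238
d((-1, 17), (-22, -8)) = 32.6497
d((-1, 17), (24, -20)) = 44.6542
d((-1, 17), (-20, 4)) = 23.0217
d((22, 27), (-17, -28)) = 67.424
d((22, 27), (1, 0)) = 34.2053
d((22, 27), (-18, 21)) = 40.4475
d((22, 27), (-2, -4)) = 39.2046
d((22, 27), (-22, -8)) = 56.2228
d((22, 27), (24, -20)) = 47.0425
d((22, 27), (-20, 4)) = 47.8853
d((-17, -28), (1, 0)) = 33.2866
d((-17, -28), (-18, 21)) = 49.0102
d((-17, -28), (-2, -4)) = 28.3019
d((-17, -28), (-22, -8)) = 20.6155
d((-17, -28), (24, -20)) = 41.7732
d((-17, -28), (-20, 4)) = 32.1403
d((1, 0), (-18, 21)) = 28.3196
d((1, 0), (-2, -4)) = 5.0 <-- minimum
d((1, 0), (-22, -8)) = 24.3516
d((1, 0), (24, -20)) = 30.4795
d((1, 0), (-20, 4)) = 21.3776
d((-18, 21), (-2, -4)) = 29.6816
d((-18, 21), (-22, -8)) = 29.2746
d((-18, 21), (24, -20)) = 58.6941
d((-18, 21), (-20, 4)) = 17.1172
d((-2, -4), (-22, -8)) = 20.3961
d((-2, -4), (24, -20)) = 30.5287
d((-2, -4), (-20, 4)) = 19.6977
d((-22, -8), (24, -20)) = 47.5395
d((-22, -8), (-20, 4)) = 12.1655
d((24, -20), (-20, 4)) = 50.1199

Closest pair: (1, 0) and (-2, -4) with distance 5.0

The closest pair is (1, 0) and (-2, -4) with Euclidean distance 5.0. For 9 points, brute-force pairwise comparison is shown above. For large n, the divide-and-conquer algorithm (sort by x, recurse on halves, check the dividing strip) achieves O(n log n).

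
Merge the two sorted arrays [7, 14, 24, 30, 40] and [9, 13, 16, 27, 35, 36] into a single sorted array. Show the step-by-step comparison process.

Merging process:

Compare 7 vs 9: take 7 from left. Merged: [7]
Compare 14 vs 9: take 9 from right. Merged: [7, 9]
Compare 14 vs 13: take 13 from right. Merged: [7, 9, 13]
Compare 14 vs 16: take 14 from left. Merged: [7, 9, 13, 14]
Compare 24 vs 16: take 16 from right. Merged: [7, 9, 13, 14, 16]
Compare 24 vs 27: take 24 from left. Merged: [7, 9, 13, 14, 16, 24]
Compare 30 vs 27: take 27 from right. Merged: [7, 9, 13, 14, 16, 24, 27]
Compare 30 vs 35: take 30 from left. Merged: [7, 9, 13, 14, 16, 24, 27, 30]
Compare 40 vs 35: take 35 from right. Merged: [7, 9, 13, 14, 16, 24, 27, 30, 35]
Compare 40 vs 36: take 36 from right. Merged: [7, 9, 13, 14, 16, 24, 27, 30, 35, 36]
Append remaining from left: [40]. Merged: [7, 9, 13, 14, 16, 24, 27, 30, 35, 36, 40]

Final merged array: [7, 9, 13, 14, 16, 24, 27, 30, 35, 36, 40]
Total comparisons: 10

The merged array is [7, 9, 13, 14, 16, 24, 27, 30, 35, 36, 40], requiring 10 comparisons. The merge step runs in O(n) time where n is the total number of elements.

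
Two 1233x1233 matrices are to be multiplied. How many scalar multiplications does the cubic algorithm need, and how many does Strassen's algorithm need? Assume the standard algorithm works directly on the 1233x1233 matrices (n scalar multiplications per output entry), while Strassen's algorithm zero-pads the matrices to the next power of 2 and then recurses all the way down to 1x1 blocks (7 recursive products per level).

Matrix multiplication for 1233x1233 matrices:

Strassen's algorithm requires power-of-2 dimensions. Pad 1233x1233 to 2048x2048 (next power of 2).

Standard algorithm: 1233^3 = 1874516337 multiplications
Strassen's algorithm: 7^(log2(2048)) = 7^11 = 1977326743 multiplications
Difference: 1874516337 - 1977326743 = -102810406 (Strassen uses MORE here due to padding overhead — for small or just-over-power-of-2 n, padding can outweigh the per-level savings)

Standard: 1874516337 multiplications (1233^3). Strassen: 1977326743 multiplications (7^11, after padding to 2048x2048). Strassen reduces 8 recursive multiplications to 7 at each level.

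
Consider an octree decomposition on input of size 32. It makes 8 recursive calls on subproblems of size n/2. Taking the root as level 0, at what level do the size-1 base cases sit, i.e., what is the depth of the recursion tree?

For divide and conquer with division factor 2:

Problem sizes at each level:
Level 0: 32
Level 1: 16
Level 2: 8
Level 3: 4
Level 4: 2
Level 5: 1

The root is level 0 and the size-1 base case is level 5 (the tree spans levels 0 through 5, i.e. 6 levels counting the root), so the depth is the number of divisions: log_2(32) = 5

The recursion tree depth is log_2(32) = 5. At each level, the problem size is divided by 2, so it takes 5 divisions to reduce to a base case of size 1. The algorithm makes 8 recursive calls at each level.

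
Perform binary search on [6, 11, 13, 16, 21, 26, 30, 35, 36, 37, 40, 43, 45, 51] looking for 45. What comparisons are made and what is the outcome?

Binary search for 45 in [6, 11, 13, 16, 21, 26, 30, 35, 36, 37, 40, 43, 45, 51]:

lo=0, hi=13, mid=6, arr[mid]=30 -> 30 < 45, search right half
lo=7, hi=13, mid=10, arr[mid]=40 -> 40 < 45, search right half
lo=11, hi=13, mid=12, arr[mid]=45 -> Found target at index 12!

Binary search finds 45 at index 12 after 3 comparisons. The search repeatedly halves the search space by comparing with the middle element.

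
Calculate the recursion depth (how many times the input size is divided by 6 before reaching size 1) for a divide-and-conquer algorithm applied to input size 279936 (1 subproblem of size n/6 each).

For divide and conquer with division factor 6:

Problem sizes at each level:
Level 0: 279936
Level 1: 46656
Level 2: 7776
Level 3: 1296
Level 4: 216
Level 5: 36
Level 6: 6
Level 7: 1

The root is level 0 and the size-1 base case is level 7 (the tree spans levels 0 through 7, i.e. 8 levels counting the root), so the depth is the number of divisions: log_6(279936) = 7

The recursion tree depth is log_6(279936) = 7. At each level, the problem size is divided by 6, so it takes 7 divisions to reduce to a base case of size 1. The algorithm makes 1 recursive call at each level.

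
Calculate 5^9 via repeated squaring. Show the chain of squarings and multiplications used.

Computing 5^9 by squaring (build up from 5^1; each line after the first costs one multiplication):

5^1 = 5
5^2 = (5^1)^2 = 5^2 = 25
5^4 = (5^2)^2 = 25^2 = 625
5^8 = (5^4)^2 = 625^2 = 390625
5^9 = 5 * 5^8 = 5 * 390625 = 1953125

Result: 1953125
Multiplications needed: 4 (4 lines after 5^1)

5^9 = 1953125. Using exponentiation by squaring, this requires 4 multiplications. The key idea: if the exponent is even, square the half-power; if odd, multiply by the base once.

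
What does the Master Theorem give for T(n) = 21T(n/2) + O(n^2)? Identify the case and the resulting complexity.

Master Theorem for T(n) = 21T(n/2) + O(n^2):

a = 21, b = 2, c = 2
log_b(a) = log_2(21) = 4.3923

Case 1: c = 2 < log_2(21) = 4.3923
T(n) = O(n^(log_2 21))

For T(n) = 21T(n/2) + O(n^2): log_2(21) = 4.3923. This is Case 1 of the Master Theorem (c < log_b(a), work dominated by leaves), giving O(n^(log_2 21)).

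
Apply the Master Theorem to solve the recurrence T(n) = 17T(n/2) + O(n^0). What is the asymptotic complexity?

Master Theorem for T(n) = 17T(n/2) + O(n^0):

a = 17, b = 2, c = 0
log_b(a) = log_2(17) = 4.0875

Case 1: c = 0 < log_2(17) = 4.0875
T(n) = O(n^(log_2 17))

For T(n) = 17T(n/2) + O(n^0): log_2(17) = 4.0875. This is Case 1 of the Master Theorem (c < log_b(a), work dominated by leaves), giving O(n^(log_2 17)).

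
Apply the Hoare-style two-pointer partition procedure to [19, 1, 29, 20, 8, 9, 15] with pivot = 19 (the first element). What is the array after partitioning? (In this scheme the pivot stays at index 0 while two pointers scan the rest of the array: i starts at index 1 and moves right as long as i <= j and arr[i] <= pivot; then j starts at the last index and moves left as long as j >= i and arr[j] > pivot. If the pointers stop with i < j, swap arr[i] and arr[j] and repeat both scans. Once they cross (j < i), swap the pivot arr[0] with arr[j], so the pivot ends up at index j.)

Hoare-style two-pointer partition with pivot = 19:

Initial array: [19, 1, 29, 20, 8, 9, 15]

Pointers start at i = 1, j = 6.
i stops at index 2 (arr[2]=29 > 19), j stops at index 6 (arr[6]=15 <= 19): swap arr[2] and arr[6], array becomes [19, 1, 15, 20, 8, 9, 29]
i stops at index 3 (arr[3]=20 > 19), j stops at index 5 (arr[5]=9 <= 19): swap arr[3] and arr[5], array becomes [19, 1, 15, 9, 8, 20, 29]
i ends at 5, j ends at 4: the pointers have crossed (j < i), so scanning stops.

Swap pivot arr[0] with arr[4] to place pivot at position 4: [8, 1, 15, 9, 19, 20, 29]
Pivot position: 4

After partitioning with pivot 19, the array becomes [8, 1, 15, 9, 19, 20, 29]. The pivot is placed at index 4. All elements to the left of the pivot are <= 19, and all elements to the right are > 19.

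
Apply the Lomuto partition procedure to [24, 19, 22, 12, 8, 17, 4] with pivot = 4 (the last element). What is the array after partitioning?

Lomuto partition with pivot = 4:

Initial array: [24, 19, 22, 12, 8, 17, 4]

arr[0]=24 > 4: no swap
arr[1]=19 > 4: no swap
arr[2]=22 > 4: no swap
arr[3]=12 > 4: no swap
arr[4]=8 > 4: no swap
arr[5]=17 > 4: no swap

Place pivot at position 0: [4, 19, 22, 12, 8, 17, 24]
Pivot position: 0

After partitioning with pivot 4, the array becomes [4, 19, 22, 12, 8, 17, 24]. The pivot is placed at index 0. All elements to the left of the pivot are <= 4, and all elements to the right are > 4.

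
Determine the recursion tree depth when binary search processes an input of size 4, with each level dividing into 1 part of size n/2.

For divide and conquer with division factor 2:

Problem sizes at each level:
Level 0: 4
Level 1: 2
Level 2: 1

The root is level 0 and the size-1 base case is level 2 (the tree spans levels 0 through 2, i.e. 3 levels counting the root), so the depth is the number of divisions: log_2(4) = 2

The recursion tree depth is log_2(4) = 2. At each level, the problem size is divided by 2, so it takes 2 divisions to reduce to a base case of size 1. The algorithm makes 1 recursive call at each level.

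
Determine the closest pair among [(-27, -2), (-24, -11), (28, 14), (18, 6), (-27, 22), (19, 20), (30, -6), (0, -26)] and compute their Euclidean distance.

Computing all pairwise distances among 8 points:

d((-27, -2), (-24, -11)) = 9.4868 <-- minimum
d((-27, -2), (28, 14)) = 57.28
d((-27, -2), (18, 6)) = 45.7056
d((-27, -2), (-27, 22)) = 24.0
d((-27, -2), (19, 20)) = 50.9902
d((-27, -2), (30, -6)) = 57.1402
d((-27, -2), (0, -26)) = 36.1248
d((-24, -11), (28, 14)) = 57.6975
d((-24, -11), (18, 6)) = 45.31
d((-24, -11), (-27, 22)) = 33.1361
d((-24, -11), (19, 20)) = 53.0094
d((-24, -11), (30, -6)) = 54.231
d((-24, -11), (0, -26)) = 28.3019
d((28, 14), (18, 6)) = 12.8062
d((28, 14), (-27, 22)) = 55.5788
d((28, 14), (19, 20)) = 10.8167
d((28, 14), (30, -6)) = 20.0998
d((28, 14), (0, -26)) = 48.8262
d((18, 6), (-27, 22)) = 47.7598
d((18, 6), (19, 20)) = 14.0357
d((18, 6), (30, -6)) = 16.9706
d((18, 6), (0, -26)) = 36.7151
d((-27, 22), (19, 20)) = 46.0435
d((-27, 22), (30, -6)) = 63.5059
d((-27, 22), (0, -26)) = 55.0727
d((19, 20), (30, -6)) = 28.2312
d((19, 20), (0, -26)) = 49.7695
d((30, -6), (0, -26)) = 36.0555

Closest pair: (-27, -2) and (-24, -11) with distance 9.4868

The closest pair is (-27, -2) and (-24, -11) with Euclidean distance 9.4868. For 8 points, brute-force pairwise comparison is shown above. For large n, the divide-and-conquer algorithm (sort by x, recurse on halves, check the dividing strip) achieves O(n log n).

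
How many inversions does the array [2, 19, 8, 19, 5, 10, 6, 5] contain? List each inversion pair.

Finding inversions in [2, 19, 8, 19, 5, 10, 6, 5]:

(1, 2): arr[1]=19 > arr[2]=8
(1, 4): arr[1]=19 > arr[4]=5
(1, 5): arr[1]=19 > arr[5]=10
(1, 6): arr[1]=19 > arr[6]=6
(1, 7): arr[1]=19 > arr[7]=5
(2, 4): arr[2]=8 > arr[4]=5
(2, 6): arr[2]=8 > arr[6]=6
(2, 7): arr[2]=8 > arr[7]=5
(3, 4): arr[3]=19 > arr[4]=5
(3, 5): arr[3]=19 > arr[5]=10
(3, 6): arr[3]=19 > arr[6]=6
(3, 7): arr[3]=19 > arr[7]=5
(5, 6): arr[5]=10 > arr[6]=6
(5, 7): arr[5]=10 > arr[7]=5
(6, 7): arr[6]=6 > arr[7]=5

Total inversions: 15

The array has 15 inversion(s): (1,2), (1,4), (1,5), (1,6), (1,7), (2,4), (2,6), (2,7), (3,4), (3,5), (3,6), (3,7), (5,6), (5,7), (6,7). Each pair (i,j) satisfies i < j and arr[i] > arr[j].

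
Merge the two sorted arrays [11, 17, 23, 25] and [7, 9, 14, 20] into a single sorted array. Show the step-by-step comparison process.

Merging process:

Compare 11 vs 7: take 7 from right. Merged: [7]
Compare 11 vs 9: take 9 from right. Merged: [7, 9]
Compare 11 vs 14: take 11 from left. Merged: [7, 9, 11]
Compare 17 vs 14: take 14 from right. Merged: [7, 9, 11, 14]
Compare 17 vs 20: take 17 from left. Merged: [7, 9, 11, 14, 17]
Compare 23 vs 20: take 20 from right. Merged: [7, 9, 11, 14, 17, 20]
Append remaining from left: [23, 25]. Merged: [7, 9, 11, 14, 17, 20, 23, 25]

Final merged array: [7, 9, 11, 14, 17, 20, 23, 25]
Total comparisons: 6

The merged array is [7, 9, 11, 14, 17, 20, 23, 25], requiring 6 comparisons. The merge step runs in O(n) time where n is the total number of elements.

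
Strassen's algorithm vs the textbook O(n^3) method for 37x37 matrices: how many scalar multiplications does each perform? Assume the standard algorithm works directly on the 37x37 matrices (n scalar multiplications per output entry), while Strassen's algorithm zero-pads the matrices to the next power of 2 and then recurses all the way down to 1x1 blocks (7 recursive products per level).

Matrix multiplication for 37x37 matrices:

Strassen's algorithm requires power-of-2 dimensions. Pad 37x37 to 64x64 (next power of 2).

Standard algorithm: 37^3 = 50653 multiplications
Strassen's algorithm: 7^(log2(64)) = 7^6 = 117649 multiplications
Difference: 50653 - 117649 = -66996 (Strassen uses MORE here due to padding overhead — for small or just-over-power-of-2 n, padding can outweigh the per-level savings)

Standard: 50653 multiplications (37^3). Strassen: 117649 multiplications (7^6, after padding to 64x64). Strassen reduces 8 recursive multiplications to 7 at each level.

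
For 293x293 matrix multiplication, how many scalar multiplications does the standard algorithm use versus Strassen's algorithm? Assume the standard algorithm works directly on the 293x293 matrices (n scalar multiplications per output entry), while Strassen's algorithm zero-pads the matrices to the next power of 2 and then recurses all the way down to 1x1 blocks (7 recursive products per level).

Matrix multiplication for 293x293 matrices:

Strassen's algorithm requires power-of-2 dimensions. Pad 293x293 to 512x512 (next power of 2).

Standard algorithm: 293^3 = 25153757 multiplications
Strassen's algorithm: 7^(log2(512)) = 7^9 = 40353607 multiplications
Difference: 25153757 - 40353607 = -15199850 (Strassen uses MORE here due to padding overhead — for small or just-over-power-of-2 n, padding can outweigh the per-level savings)

Standard: 25153757 multiplications (293^3). Strassen: 40353607 multiplications (7^9, after padding to 512x512). Strassen reduces 8 recursive multiplications to 7 at each level.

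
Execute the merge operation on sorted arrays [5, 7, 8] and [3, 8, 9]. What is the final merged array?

Merging process:

Compare 5 vs 3: take 3 from right. Merged: [3]
Compare 5 vs 8: take 5 from left. Merged: [3, 5]
Compare 7 vs 8: take 7 from left. Merged: [3, 5, 7]
Compare 8 vs 8: take 8 from left. Merged: [3, 5, 7, 8]
Append remaining from right: [8, 9]. Merged: [3, 5, 7, 8, 8, 9]

Final merged array: [3, 5, 7, 8, 8, 9]
Total comparisons: 4

The merged array is [3, 5, 7, 8, 8, 9], requiring 4 comparisons. The merge step runs in O(n) time where n is the total number of elements.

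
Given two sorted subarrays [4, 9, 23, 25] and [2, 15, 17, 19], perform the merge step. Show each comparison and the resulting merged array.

Merging process:

Compare 4 vs 2: take 2 from right. Merged: [2]
Compare 4 vs 15: take 4 from left. Merged: [2, 4]
Compare 9 vs 15: take 9 from left. Merged: [2, 4, 9]
Compare 23 vs 15: take 15 from right. Merged: [2, 4, 9, 15]
Compare 23 vs 17: take 17 from right. Merged: [2, 4, 9, 15, 17]
Compare 23 vs 19: take 19 from right. Merged: [2, 4, 9, 15, 17, 19]
Append remaining from left: [23, 25]. Merged: [2, 4, 9, 15, 17, 19, 23, 25]

Final merged array: [2, 4, 9, 15, 17, 19, 23, 25]
Total comparisons: 6

The merged array is [2, 4, 9, 15, 17, 19, 23, 25], requiring 6 comparisons. The merge step runs in O(n) time where n is the total number of elements.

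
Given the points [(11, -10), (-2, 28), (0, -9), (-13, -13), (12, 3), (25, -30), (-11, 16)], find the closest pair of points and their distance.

Computing all pairwise distances among 7 points:

d((11, -10), (-2, 28)) = 40.1622
d((11, -10), (0, -9)) = 11.0454 <-- minimum
d((11, -10), (-13, -13)) = 24.1868
d((11, -10), (12, 3)) = 13.0384
d((11, -10), (25, -30)) = 24.4131
d((11, -10), (-11, 16)) = 34.0588
d((-2, 28), (0, -9)) = 37.054
d((-2, 28), (-13, -13)) = 42.45
d((-2, 28), (12, 3)) = 28.6531
d((-2, 28), (25, -30)) = 63.9766
d((-2, 28), (-11, 16)) = 15.0
d((0, -9), (-13, -13)) = 13.6015
d((0, -9), (12, 3)) = 16.9706
d((0, -9), (25, -30)) = 32.6497
d((0, -9), (-11, 16)) = 27.313
d((-13, -13), (12, 3)) = 29.6816
d((-13, -13), (25, -30)) = 41.6293
d((-13, -13), (-11, 16)) = 29.0689
d((12, 3), (25, -30)) = 35.4683
d((12, 3), (-11, 16)) = 26.4197
d((25, -30), (-11, 16)) = 58.4123

Closest pair: (11, -10) and (0, -9) with distance 11.0454

The closest pair is (11, -10) and (0, -9) with Euclidean distance 11.0454. For 7 points, brute-force pairwise comparison is shown above. For large n, the divide-and-conquer algorithm (sort by x, recurse on halves, check the dividing strip) achieves O(n log n).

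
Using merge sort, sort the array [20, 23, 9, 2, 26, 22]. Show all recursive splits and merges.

Merge sort trace:

Split: [20, 23, 9, 2, 26, 22] -> [20, 23, 9] and [2, 26, 22]
  Split: [20, 23, 9] -> [20] and [23, 9]
    Split: [23, 9] -> [23] and [9]
    Merge: [23] + [9] -> [9, 23]
  Merge: [20] + [9, 23] -> [9, 20, 23]
  Split: [2, 26, 22] -> [2] and [26, 22]
    Split: [26, 22] -> [26] and [22]
    Merge: [26] + [22] -> [22, 26]
  Merge: [2] + [22, 26] -> [2, 22, 26]
Merge: [9, 20, 23] + [2, 22, 26] -> [2, 9, 20, 22, 23, 26]

Final sorted array: [2, 9, 20, 22, 23, 26]

The merge sort proceeds by recursively splitting the array and merging sorted halves.
After all merges, the sorted array is [2, 9, 20, 22, 23, 26].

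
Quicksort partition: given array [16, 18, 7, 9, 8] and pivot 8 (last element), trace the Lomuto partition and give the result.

Lomuto partition with pivot = 8:

Initial array: [16, 18, 7, 9, 8]

arr[0]=16 > 8: no swap
arr[1]=18 > 8: no swap
arr[2]=7 <= 8: swap with position 0, array becomes [7, 18, 16, 9, 8]
arr[3]=9 > 8: no swap

Place pivot at position 1: [7, 8, 16, 9, 18]
Pivot position: 1

After partitioning with pivot 8, the array becomes [7, 8, 16, 9, 18]. The pivot is placed at index 1. All elements to the left of the pivot are <= 8, and all elements to the right are > 8.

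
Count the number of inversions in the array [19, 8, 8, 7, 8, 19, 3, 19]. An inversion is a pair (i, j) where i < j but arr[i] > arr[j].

Finding inversions in [19, 8, 8, 7, 8, 19, 3, 19]:

(0, 1): arr[0]=19 > arr[1]=8
(0, 2): arr[0]=19 > arr[2]=8
(0, 3): arr[0]=19 > arr[3]=7
(0, 4): arr[0]=19 > arr[4]=8
(0, 6): arr[0]=19 > arr[6]=3
(1, 3): arr[1]=8 > arr[3]=7
(1, 6): arr[1]=8 > arr[6]=3
(2, 3): arr[2]=8 > arr[3]=7
(2, 6): arr[2]=8 > arr[6]=3
(3, 6): arr[3]=7 > arr[6]=3
(4, 6): arr[4]=8 > arr[6]=3
(5, 6): arr[5]=19 > arr[6]=3

Total inversions: 12

The array has 12 inversion(s): (0,1), (0,2), (0,3), (0,4), (0,6), (1,3), (1,6), (2,3), (2,6), (3,6), (4,6), (5,6). Each pair (i,j) satisfies i < j and arr[i] > arr[j].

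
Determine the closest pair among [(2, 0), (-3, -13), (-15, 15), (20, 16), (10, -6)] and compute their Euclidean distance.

Computing all pairwise distances among 5 points:

d((2, 0), (-3, -13)) = 13.9284
d((2, 0), (-15, 15)) = 22.6716
d((2, 0), (20, 16)) = 24.0832
d((2, 0), (10, -6)) = 10.0 <-- minimum
d((-3, -13), (-15, 15)) = 30.4631
d((-3, -13), (20, 16)) = 37.0135
d((-3, -13), (10, -6)) = 14.7648
d((-15, 15), (20, 16)) = 35.0143
d((-15, 15), (10, -6)) = 32.6497
d((20, 16), (10, -6)) = 24.1661

Closest pair: (2, 0) and (10, -6) with distance 10.0

The closest pair is (2, 0) and (10, -6) with Euclidean distance 10.0. For 5 points, brute-force pairwise comparison is shown above. For large n, the divide-and-conquer algorithm (sort by x, recurse on halves, check the dividing strip) achieves O(n log n).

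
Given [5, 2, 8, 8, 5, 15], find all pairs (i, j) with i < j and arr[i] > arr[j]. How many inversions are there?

Finding inversions in [5, 2, 8, 8, 5, 15]:

(0, 1): arr[0]=5 > arr[1]=2
(2, 4): arr[2]=8 > arr[4]=5
(3, 4): arr[3]=8 > arr[4]=5

Total inversions: 3

The array has 3 inversion(s): (0,1), (2,4), (3,4). Each pair (i,j) satisfies i < j and arr[i] > arr[j].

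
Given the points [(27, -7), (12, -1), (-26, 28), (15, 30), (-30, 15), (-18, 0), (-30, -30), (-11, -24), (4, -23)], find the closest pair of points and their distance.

Computing all pairwise distances among 9 points:

d((27, -7), (12, -1)) = 16.1555
d((27, -7), (-26, 28)) = 63.5138
d((27, -7), (15, 30)) = 38.8973
d((27, -7), (-30, 15)) = 61.0983
d((27, -7), (-18, 0)) = 45.5412
d((27, -7), (-30, -30)) = 61.4654
d((27, -7), (-11, -24)) = 41.6293
d((27, -7), (4, -23)) = 28.0179
d((12, -1), (-26, 28)) = 47.8017
d((12, -1), (15, 30)) = 31.1448
d((12, -1), (-30, 15)) = 44.9444
d((12, -1), (-18, 0)) = 30.0167
d((12, -1), (-30, -30)) = 51.0392
d((12, -1), (-11, -24)) = 32.5269
d((12, -1), (4, -23)) = 23.4094
d((-26, 28), (15, 30)) = 41.0488
d((-26, 28), (-30, 15)) = 13.6015 <-- minimum
d((-26, 28), (-18, 0)) = 29.1204
d((-26, 28), (-30, -30)) = 58.1378
d((-26, 28), (-11, -24)) = 54.1202
d((-26, 28), (4, -23)) = 59.1692
d((15, 30), (-30, 15)) = 47.4342
d((15, 30), (-18, 0)) = 44.5982
d((15, 30), (-30, -30)) = 75.0
d((15, 30), (-11, -24)) = 59.9333
d((15, 30), (4, -23)) = 54.1295
d((-30, 15), (-18, 0)) = 19.2094
d((-30, 15), (-30, -30)) = 45.0
d((-30, 15), (-11, -24)) = 43.382
d((-30, 15), (4, -23)) = 50.9902
d((-18, 0), (-30, -30)) = 32.311
d((-18, 0), (-11, -24)) = 25.0
d((-18, 0), (4, -23)) = 31.8277
d((-30, -30), (-11, -24)) = 19.9249
d((-30, -30), (4, -23)) = 34.7131
d((-11, -24), (4, -23)) = 15.0333

Closest pair: (-26, 28) and (-30, 15) with distance 13.6015

The closest pair is (-26, 28) and (-30, 15) with Euclidean distance 13.6015. For 9 points, brute-force pairwise comparison is shown above. For large n, the divide-and-conquer algorithm (sort by x, recurse on halves, check the dividing strip) achieves O(n log n).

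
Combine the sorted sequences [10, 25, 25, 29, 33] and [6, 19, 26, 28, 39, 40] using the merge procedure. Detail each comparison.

Merging process:

Compare 10 vs 6: take 6 from right. Merged: [6]
Compare 10 vs 19: take 10 from left. Merged: [6, 10]
Compare 25 vs 19: take 19 from right. Merged: [6, 10, 19]
Compare 25 vs 26: take 25 from left. Merged: [6, 10, 19, 25]
Compare 25 vs 26: take 25 from left. Merged: [6, 10, 19, 25, 25]
Compare 29 vs 26: take 26 from right. Merged: [6, 10, 19, 25, 25, 26]
Compare 29 vs 28: take 28 from right. Merged: [6, 10, 19, 25, 25, 26, 28]
Compare 29 vs 39: take 29 from left. Merged: [6, 10, 19, 25, 25, 26, 28, 29]
Compare 33 vs 39: take 33 from left. Merged: [6, 10, 19, 25, 25, 26, 28, 29, 33]
Append remaining from right: [39, 40]. Merged: [6, 10, 19, 25, 25, 26, 28, 29, 33, 39, 40]

Final merged array: [6, 10, 19, 25, 25, 26, 28, 29, 33, 39, 40]
Total comparisons: 9

The merged array is [6, 10, 19, 25, 25, 26, 28, 29, 33, 39, 40], requiring 9 comparisons. The merge step runs in O(n) time where n is the total number of elements.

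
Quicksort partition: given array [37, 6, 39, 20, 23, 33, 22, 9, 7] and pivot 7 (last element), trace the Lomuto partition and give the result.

Lomuto partition with pivot = 7:

Initial array: [37, 6, 39, 20, 23, 33, 22, 9, 7]

arr[0]=37 > 7: no swap
arr[1]=6 <= 7: swap with position 0, array becomes [6, 37, 39, 20, 23, 33, 22, 9, 7]
arr[2]=39 > 7: no swap
arr[3]=20 > 7: no swap
arr[4]=23 > 7: no swap
arr[5]=33 > 7: no swap
arr[6]=22 > 7: no swap
arr[7]=9 > 7: no swap

Place pivot at position 1: [6, 7, 39, 20, 23, 33, 22, 9, 37]
Pivot position: 1

After partitioning with pivot 7, the array becomes [6, 7, 39, 20, 23, 33, 22, 9, 37]. The pivot is placed at index 1. All elements to the left of the pivot are <= 7, and all elements to the right are > 7.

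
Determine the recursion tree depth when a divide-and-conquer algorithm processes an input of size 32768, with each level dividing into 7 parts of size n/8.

For divide and conquer with division factor 8:

Problem sizes at each level:
Level 0: 32768
Level 1: 4096
Level 2: 512
Level 3: 64
Level 4: 8
Level 5: 1

The root is level 0 and the size-1 base case is level 5 (the tree spans levels 0 through 5, i.e. 6 levels counting the root), so the depth is the number of divisions: log_8(32768) = 5

The recursion tree depth is log_8(32768) = 5. At each level, the problem size is divided by 8, so it takes 5 divisions to reduce to a base case of size 1. The algorithm makes 7 recursive calls at each level.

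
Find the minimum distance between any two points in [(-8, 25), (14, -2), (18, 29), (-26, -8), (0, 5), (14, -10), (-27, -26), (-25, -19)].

Computing all pairwise distances among 8 points:

d((-8, 25), (14, -2)) = 34.8281
d((-8, 25), (18, 29)) = 26.3059
d((-8, 25), (-26, -8)) = 37.5899
d((-8, 25), (0, 5)) = 21.5407
d((-8, 25), (14, -10)) = 41.3401
d((-8, 25), (-27, -26)) = 54.4243
d((-8, 25), (-25, -19)) = 47.1699
d((14, -2), (18, 29)) = 31.257
d((14, -2), (-26, -8)) = 40.4475
d((14, -2), (0, 5)) = 15.6525
d((14, -2), (14, -10)) = 8.0
d((14, -2), (-27, -26)) = 47.5079
d((14, -2), (-25, -19)) = 42.5441
d((18, 29), (-26, -8)) = 57.4891
d((18, 29), (0, 5)) = 30.0
d((18, 29), (14, -10)) = 39.2046
d((18, 29), (-27, -26)) = 71.0634
d((18, 29), (-25, -19)) = 64.4438
d((-26, -8), (0, 5)) = 29.0689
d((-26, -8), (14, -10)) = 40.05
d((-26, -8), (-27, -26)) = 18.0278
d((-26, -8), (-25, -19)) = 11.0454
d((0, 5), (14, -10)) = 20.5183
d((0, 5), (-27, -26)) = 41.1096
d((0, 5), (-25, -19)) = 34.6554
d((14, -10), (-27, -26)) = 44.0114
d((14, -10), (-25, -19)) = 40.025
d((-27, -26), (-25, -19)) = 7.2801 <-- minimum

Closest pair: (-27, -26) and (-25, -19) with distance 7.2801

The closest pair is (-27, -26) and (-25, -19) with Euclidean distance 7.2801. For 8 points, brute-force pairwise comparison is shown above. For large n, the divide-and-conquer algorithm (sort by x, recurse on halves, check the dividing strip) achieves O(n log n).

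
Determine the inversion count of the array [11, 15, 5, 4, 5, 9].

Finding inversions in [11, 15, 5, 4, 5, 9]:

(0, 2): arr[0]=11 > arr[2]=5
(0, 3): arr[0]=11 > arr[3]=4
(0, 4): arr[0]=11 > arr[4]=5
(0, 5): arr[0]=11 > arr[5]=9
(1, 2): arr[1]=15 > arr[2]=5
(1, 3): arr[1]=15 > arr[3]=4
(1, 4): arr[1]=15 > arr[4]=5
(1, 5): arr[1]=15 > arr[5]=9
(2, 3): arr[2]=5 > arr[3]=4

Total inversions: 9

The array has 9 inversion(s): (0,2), (0,3), (0,4), (0,5), (1,2), (1,3), (1,4), (1,5), (2,3). Each pair (i,j) satisfies i < j and arr[i] > arr[j].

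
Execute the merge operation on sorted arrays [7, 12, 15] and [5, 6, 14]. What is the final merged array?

Merging process:

Compare 7 vs 5: take 5 from right. Merged: [5]
Compare 7 vs 6: take 6 from right. Merged: [5, 6]
Compare 7 vs 14: take 7 from left. Merged: [5, 6, 7]
Compare 12 vs 14: take 12 from left. Merged: [5, 6, 7, 12]
Compare 15 vs 14: take 14 from right. Merged: [5, 6, 7, 12, 14]
Append remaining from left: [15]. Merged: [5, 6, 7, 12, 14, 15]

Final merged array: [5, 6, 7, 12, 14, 15]
Total comparisons: 5

The merged array is [5, 6, 7, 12, 14, 15], requiring 5 comparisons. The merge step runs in O(n) time where n is the total number of elements.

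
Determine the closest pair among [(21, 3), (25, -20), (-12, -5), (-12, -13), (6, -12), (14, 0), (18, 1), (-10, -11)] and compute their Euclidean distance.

Computing all pairwise distances among 8 points:

d((21, 3), (25, -20)) = 23.3452
d((21, 3), (-12, -5)) = 33.9559
d((21, 3), (-12, -13)) = 36.6742
d((21, 3), (6, -12)) = 21.2132
d((21, 3), (14, 0)) = 7.6158
d((21, 3), (18, 1)) = 3.6056
d((21, 3), (-10, -11)) = 34.0147
d((25, -20), (-12, -5)) = 39.9249
d((25, -20), (-12, -13)) = 37.6563
d((25, -20), (6, -12)) = 20.6155
d((25, -20), (14, 0)) = 22.8254
d((25, -20), (18, 1)) = 22.1359
d((25, -20), (-10, -11)) = 36.1386
d((-12, -5), (-12, -13)) = 8.0
d((-12, -5), (6, -12)) = 19.3132
d((-12, -5), (14, 0)) = 26.4764
d((-12, -5), (18, 1)) = 30.5941
d((-12, -5), (-10, -11)) = 6.3246
d((-12, -13), (6, -12)) = 18.0278
d((-12, -13), (14, 0)) = 29.0689
d((-12, -13), (18, 1)) = 33.1059
d((-12, -13), (-10, -11)) = 2.8284 <-- minimum
d((6, -12), (14, 0)) = 14.4222
d((6, -12), (18, 1)) = 17.6918
d((6, -12), (-10, -11)) = 16.0312
d((14, 0), (18, 1)) = 4.1231
d((14, 0), (-10, -11)) = 26.4008
d((18, 1), (-10, -11)) = 30.4631

Closest pair: (-12, -13) and (-10, -11) with distance 2.8284

The closest pair is (-12, -13) and (-10, -11) with Euclidean distance 2.8284. For 8 points, brute-force pairwise comparison is shown above. For large n, the divide-and-conquer algorithm (sort by x, recurse on halves, check the dividing strip) achieves O(n log n).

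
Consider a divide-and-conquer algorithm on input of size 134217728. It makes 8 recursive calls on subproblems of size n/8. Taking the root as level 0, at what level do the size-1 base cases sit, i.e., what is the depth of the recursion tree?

For divide and conquer with division factor 8:

Problem sizes at each level:
Level 0: 134217728
Level 1: 16777216
Level 2: 2097152
Level 3: 262144
Level 4: 32768
Level 5: 4096
Level 6: 512
Level 7: 64
Level 8: 8
Level 9: 1

The root is level 0 and the size-1 base case is level 9 (the tree spans levels 0 through 9, i.e. 10 levels counting the root), so the depth is the number of divisions: log_8(134217728) = 9

The recursion tree depth is log_8(134217728) = 9. At each level, the problem size is divided by 8, so it takes 9 divisions to reduce to a base case of size 1. The algorithm makes 8 recursive calls at each level.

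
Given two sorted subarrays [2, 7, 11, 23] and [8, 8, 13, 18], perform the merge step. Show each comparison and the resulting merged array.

Merging process:

Compare 2 vs 8: take 2 from left. Merged: [2]
Compare 7 vs 8: take 7 from left. Merged: [2, 7]
Compare 11 vs 8: take 8 from right. Merged: [2, 7, 8]
Compare 11 vs 8: take 8 from right. Merged: [2, 7, 8, 8]
Compare 11 vs 13: take 11 from left. Merged: [2, 7, 8, 8, 11]
Compare 23 vs 13: take 13 from right. Merged: [2, 7, 8, 8, 11, 13]
Compare 23 vs 18: take 18 from right. Merged: [2, 7, 8, 8, 11, 13, 18]
Append remaining from left: [23]. Merged: [2, 7, 8, 8, 11, 13, 18, 23]

Final merged array: [2, 7, 8, 8, 11, 13, 18, 23]
Total comparisons: 7

The merged array is [2, 7, 8, 8, 11, 13, 18, 23], requiring 7 comparisons. The merge step runs in O(n) time where n is the total number of elements.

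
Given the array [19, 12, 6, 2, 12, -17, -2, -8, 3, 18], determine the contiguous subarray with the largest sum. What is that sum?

Using Kadane's algorithm on [19, 12, 6, 2, 12, -17, -2, -8, 3, 18]:

Scanning through the array:
Position 1 (value 12): max_ending_here = 31, max_so_far = 31
Position 2 (value 6): max_ending_here = 37, max_so_far = 37
Position 3 (value 2): max_ending_here = 39, max_so_far = 39
Position 4 (value 12): max_ending_here = 51, max_so_far = 51
Position 5 (value -17): max_ending_here = 34, max_so_far = 51
Position 6 (value -2): max_ending_here = 32, max_so_far = 51
Position 7 (value -8): max_ending_here = 24, max_so_far = 51
Position 8 (value 3): max_ending_here = 27, max_so_far = 51
Position 9 (value 18): max_ending_here = 45, max_so_far = 51

Maximum subarray: [19, 12, 6, 2, 12]
Maximum sum: 51

The maximum subarray is [19, 12, 6, 2, 12] with sum 51. This subarray runs from index 0 to index 4.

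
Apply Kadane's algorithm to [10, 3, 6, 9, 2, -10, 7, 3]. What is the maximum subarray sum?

Using Kadane's algorithm on [10, 3, 6, 9, 2, -10, 7, 3]:

Scanning through the array:
Position 1 (value 3): max_ending_here = 13, max_so_far = 13
Position 2 (value 6): max_ending_here = 19, max_so_far = 19
Position 3 (value 9): max_ending_here = 28, max_so_far = 28
Position 4 (value 2): max_ending_here = 30, max_so_far = 30
Position 5 (value -10): max_ending_here = 20, max_so_far = 30
Position 6 (value 7): max_ending_here = 27, max_so_far = 30
Position 7 (value 3): max_ending_here = 30, max_so_far = 30

Maximum subarray: [10, 3, 6, 9, 2]
Maximum sum: 30

The maximum subarray is [10, 3, 6, 9, 2] with sum 30. This subarray runs from index 0 to index 4.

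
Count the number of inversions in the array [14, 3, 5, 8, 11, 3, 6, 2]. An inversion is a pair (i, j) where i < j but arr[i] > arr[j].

Finding inversions in [14, 3, 5, 8, 11, 3, 6, 2]:

(0, 1): arr[0]=14 > arr[1]=3
(0, 2): arr[0]=14 > arr[2]=5
(0, 3): arr[0]=14 > arr[3]=8
(0, 4): arr[0]=14 > arr[4]=11
(0, 5): arr[0]=14 > arr[5]=3
(0, 6): arr[0]=14 > arr[6]=6
(0, 7): arr[0]=14 > arr[7]=2
(1, 7): arr[1]=3 > arr[7]=2
(2, 5): arr[2]=5 > arr[5]=3
(2, 7): arr[2]=5 > arr[7]=2
(3, 5): arr[3]=8 > arr[5]=3
(3, 6): arr[3]=8 > arr[6]=6
(3, 7): arr[3]=8 > arr[7]=2
(4, 5): arr[4]=11 > arr[5]=3
(4, 6): arr[4]=11 > arr[6]=6
(4, 7): arr[4]=11 > arr[7]=2
(5, 7): arr[5]=3 > arr[7]=2
(6, 7): arr[6]=6 > arr[7]=2

Total inversions: 18

The array has 18 inversion(s): (0,1), (0,2), (0,3), (0,4), (0,5), (0,6), (0,7), (1,7), (2,5), (2,7), (3,5), (3,6), (3,7), (4,5), (4,6), (4,7), (5,7), (6,7). Each pair (i,j) satisfies i < j and arr[i] > arr[j].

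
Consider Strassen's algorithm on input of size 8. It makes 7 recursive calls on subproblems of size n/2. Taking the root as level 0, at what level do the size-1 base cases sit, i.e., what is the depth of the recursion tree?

For divide and conquer with division factor 2:

Problem sizes at each level:
Level 0: 8
Level 1: 4
Level 2: 2
Level 3: 1

The root is level 0 and the size-1 base case is level 3 (the tree spans levels 0 through 3, i.e. 4 levels counting the root), so the depth is the number of divisions: log_2(8) = 3

The recursion tree depth is log_2(8) = 3. At each level, the problem size is divided by 2, so it takes 3 divisions to reduce to a base case of size 1. The algorithm makes 7 recursive calls at each level.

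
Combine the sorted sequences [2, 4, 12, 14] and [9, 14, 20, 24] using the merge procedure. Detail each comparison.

Merging process:

Compare 2 vs 9: take 2 from left. Merged: [2]
Compare 4 vs 9: take 4 from left. Merged: [2, 4]
Compare 12 vs 9: take 9 from right. Merged: [2, 4, 9]
Compare 12 vs 14: take 12 from left. Merged: [2, 4, 9, 12]
Compare 14 vs 14: take 14 from left. Merged: [2, 4, 9, 12, 14]
Append remaining from right: [14, 20, 24]. Merged: [2, 4, 9, 12, 14, 14, 20, 24]

Final merged array: [2, 4, 9, 12, 14, 14, 20, 24]
Total comparisons: 5

The merged array is [2, 4, 9, 12, 14, 14, 20, 24], requiring 5 comparisons. The merge step runs in O(n) time where n is the total number of elements.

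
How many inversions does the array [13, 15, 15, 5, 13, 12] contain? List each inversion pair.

Finding inversions in [13, 15, 15, 5, 13, 12]:

(0, 3): arr[0]=13 > arr[3]=5
(0, 5): arr[0]=13 > arr[5]=12
(1, 3): arr[1]=15 > arr[3]=5
(1, 4): arr[1]=15 > arr[4]=13
(1, 5): arr[1]=15 > arr[5]=12
(2, 3): arr[2]=15 > arr[3]=5
(2, 4): arr[2]=15 > arr[4]=13
(2, 5): arr[2]=15 > arr[5]=12
(4, 5): arr[4]=13 > arr[5]=12

Total inversions: 9

The array has 9 inversion(s): (0,3), (0,5), (1,3), (1,4), (1,5), (2,3), (2,4), (2,5), (4,5). Each pair (i,j) satisfies i < j and arr[i] > arr[j].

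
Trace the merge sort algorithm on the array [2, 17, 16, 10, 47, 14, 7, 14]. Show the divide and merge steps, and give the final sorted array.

Merge sort trace:

Split: [2, 17, 16, 10, 47, 14, 7, 14] -> [2, 17, 16, 10] and [47, 14, 7, 14]
  Split: [2, 17, 16, 10] -> [2, 17] and [16, 10]
    Split: [2, 17] -> [2] and [17]
    Merge: [2] + [17] -> [2, 17]
    Split: [16, 10] -> [16] and [10]
    Merge: [16] + [10] -> [10, 16]
  Merge: [2, 17] + [10, 16] -> [2, 10, 16, 17]
  Split: [47, 14, 7, 14] -> [47, 14] and [7, 14]
    Split: [47, 14] -> [47] and [14]
    Merge: [47] + [14] -> [14, 47]
    Split: [7, 14] -> [7] and [14]
    Merge: [7] + [14] -> [7, 14]
  Merge: [14, 47] + [7, 14] -> [7, 14, 14, 47]
Merge: [2, 10, 16, 17] + [7, 14, 14, 47] -> [2, 7, 10, 14, 14, 16, 17, 47]

Final sorted array: [2, 7, 10, 14, 14, 16, 17, 47]

The merge sort proceeds by recursively splitting the array and merging sorted halves.
After all merges, the sorted array is [2, 7, 10, 14, 14, 16, 17, 47].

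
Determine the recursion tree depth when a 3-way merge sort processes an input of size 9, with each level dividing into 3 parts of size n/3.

For divide and conquer with division factor 3:

Problem sizes at each level:
Level 0: 9
Level 1: 3
Level 2: 1

The root is level 0 and the size-1 base case is level 2 (the tree spans levels 0 through 2, i.e. 3 levels counting the root), so the depth is the number of divisions: log_3(9) = 2

The recursion tree depth is log_3(9) = 2. At each level, the problem size is divided by 3, so it takes 2 divisions to reduce to a base case of size 1. The algorithm makes 3 recursive calls at each level.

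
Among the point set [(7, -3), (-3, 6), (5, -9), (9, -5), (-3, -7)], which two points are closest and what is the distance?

Computing all pairwise distances among 5 points:

d((7, -3), (-3, 6)) = 13.4536
d((7, -3), (5, -9)) = 6.3246
d((7, -3), (9, -5)) = 2.8284 <-- minimum
d((7, -3), (-3, -7)) = 10.7703
d((-3, 6), (5, -9)) = 17.0
d((-3, 6), (9, -5)) = 16.2788
d((-3, 6), (-3, -7)) = 13.0
d((5, -9), (9, -5)) = 5.6569
d((5, -9), (-3, -7)) = 8.2462
d((9, -5), (-3, -7)) = 12.1655

Closest pair: (7, -3) and (9, -5) with distance 2.8284

The closest pair is (7, -3) and (9, -5) with Euclidean distance 2.8284. For 5 points, brute-force pairwise comparison is shown above. For large n, the divide-and-conquer algorithm (sort by x, recurse on halves, check the dividing strip) achieves O(n log n).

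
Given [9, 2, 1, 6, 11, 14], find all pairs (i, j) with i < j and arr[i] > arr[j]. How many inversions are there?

Finding inversions in [9, 2, 1, 6, 11, 14]:

(0, 1): arr[0]=9 > arr[1]=2
(0, 2): arr[0]=9 > arr[2]=1
(0, 3): arr[0]=9 > arr[3]=6
(1, 2): arr[1]=2 > arr[2]=1

Total inversions: 4

The array has 4 inversion(s): (0,1), (0,2), (0,3), (1,2). Each pair (i,j) satisfies i < j and arr[i] > arr[j].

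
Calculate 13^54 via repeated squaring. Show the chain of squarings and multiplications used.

Computing 13^54 by squaring (build up from 13^1; each line after the first costs one multiplication):

13^1 = 13
13^2 = (13^1)^2 = 13^2 = 169
13^3 = 13 * 13^2 = 13 * 169 = 2197
13^6 = (13^3)^2 = 2197^2 = 4826809
13^12 = (13^6)^2 = 4826809^2 = 23298085122481
13^13 = 13 * 13^12 = 13 * 23298085122481 = 302875106592253
13^26 = (13^13)^2 = 302875106592253^2 = 91733330193268616658399616009
13^27 = 13 * 13^26 = 13 * 91733330193268616658399616009 = 1192533292512492016559195008117
13^54 = (13^27)^2 = 1192533292512492016559195008117^2 = 1422135653750684847524758738836375672734734444846971695885689

Result: 1422135653750684847524758738836375672734734444846971695885689
Multiplications needed: 8 (8 lines after 13^1)

13^54 = 1422135653750684847524758738836375672734734444846971695885689. Using exponentiation by squaring, this requires 8 multiplications. The key idea: if the exponent is even, square the half-power; if odd, multiply by the base once.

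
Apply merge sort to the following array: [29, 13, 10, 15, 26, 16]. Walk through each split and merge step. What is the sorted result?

Merge sort trace:

Split: [29, 13, 10, 15, 26, 16] -> [29, 13, 10] and [15, 26, 16]
  Split: [29, 13, 10] -> [29] and [13, 10]
    Split: [13, 10] -> [13] and [10]
    Merge: [13] + [10] -> [10, 13]
  Merge: [29] + [10, 13] -> [10, 13, 29]
  Split: [15, 26, 16] -> [15] and [26, 16]
    Split: [26, 16] -> [26] and [16]
    Merge: [26] + [16] -> [16, 26]
  Merge: [15] + [16, 26] -> [15, 16, 26]
Merge: [10, 13, 29] + [15, 16, 26] -> [10, 13, 15, 16, 26, 29]

Final sorted array: [10, 13, 15, 16, 26, 29]

The merge sort proceeds by recursively splitting the array and merging sorted halves.
After all merges, the sorted array is [10, 13, 15, 16, 26, 29].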